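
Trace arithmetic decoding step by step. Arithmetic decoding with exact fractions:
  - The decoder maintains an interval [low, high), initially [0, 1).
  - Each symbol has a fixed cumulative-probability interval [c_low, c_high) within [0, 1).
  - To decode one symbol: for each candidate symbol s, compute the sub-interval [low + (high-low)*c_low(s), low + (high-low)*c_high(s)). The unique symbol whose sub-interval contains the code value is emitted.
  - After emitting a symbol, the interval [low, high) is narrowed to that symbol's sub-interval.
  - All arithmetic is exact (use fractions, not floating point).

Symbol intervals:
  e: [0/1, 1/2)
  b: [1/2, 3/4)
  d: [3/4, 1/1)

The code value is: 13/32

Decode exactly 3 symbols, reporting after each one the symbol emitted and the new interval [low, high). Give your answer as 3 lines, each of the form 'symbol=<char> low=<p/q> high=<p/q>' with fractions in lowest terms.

Step 1: interval [0/1, 1/1), width = 1/1 - 0/1 = 1/1
  'e': [0/1 + 1/1*0/1, 0/1 + 1/1*1/2) = [0/1, 1/2) <- contains code 13/32
  'b': [0/1 + 1/1*1/2, 0/1 + 1/1*3/4) = [1/2, 3/4)
  'd': [0/1 + 1/1*3/4, 0/1 + 1/1*1/1) = [3/4, 1/1)
  emit 'e', narrow to [0/1, 1/2)
Step 2: interval [0/1, 1/2), width = 1/2 - 0/1 = 1/2
  'e': [0/1 + 1/2*0/1, 0/1 + 1/2*1/2) = [0/1, 1/4)
  'b': [0/1 + 1/2*1/2, 0/1 + 1/2*3/4) = [1/4, 3/8)
  'd': [0/1 + 1/2*3/4, 0/1 + 1/2*1/1) = [3/8, 1/2) <- contains code 13/32
  emit 'd', narrow to [3/8, 1/2)
Step 3: interval [3/8, 1/2), width = 1/2 - 3/8 = 1/8
  'e': [3/8 + 1/8*0/1, 3/8 + 1/8*1/2) = [3/8, 7/16) <- contains code 13/32
  'b': [3/8 + 1/8*1/2, 3/8 + 1/8*3/4) = [7/16, 15/32)
  'd': [3/8 + 1/8*3/4, 3/8 + 1/8*1/1) = [15/32, 1/2)
  emit 'e', narrow to [3/8, 7/16)

Answer: symbol=e low=0/1 high=1/2
symbol=d low=3/8 high=1/2
symbol=e low=3/8 high=7/16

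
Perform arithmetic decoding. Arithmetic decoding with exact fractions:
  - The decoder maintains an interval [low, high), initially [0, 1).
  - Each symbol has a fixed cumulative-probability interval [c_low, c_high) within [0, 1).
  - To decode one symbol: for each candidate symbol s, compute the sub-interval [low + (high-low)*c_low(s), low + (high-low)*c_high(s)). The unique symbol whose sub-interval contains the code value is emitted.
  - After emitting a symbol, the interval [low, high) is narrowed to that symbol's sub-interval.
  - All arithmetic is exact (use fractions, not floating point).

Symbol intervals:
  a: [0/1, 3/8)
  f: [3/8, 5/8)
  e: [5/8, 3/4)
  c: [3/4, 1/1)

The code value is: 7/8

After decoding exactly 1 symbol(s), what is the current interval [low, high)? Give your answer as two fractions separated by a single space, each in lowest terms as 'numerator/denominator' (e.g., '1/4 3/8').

Answer: 3/4 1/1

Derivation:
Step 1: interval [0/1, 1/1), width = 1/1 - 0/1 = 1/1
  'a': [0/1 + 1/1*0/1, 0/1 + 1/1*3/8) = [0/1, 3/8)
  'f': [0/1 + 1/1*3/8, 0/1 + 1/1*5/8) = [3/8, 5/8)
  'e': [0/1 + 1/1*5/8, 0/1 + 1/1*3/4) = [5/8, 3/4)
  'c': [0/1 + 1/1*3/4, 0/1 + 1/1*1/1) = [3/4, 1/1) <- contains code 7/8
  emit 'c', narrow to [3/4, 1/1)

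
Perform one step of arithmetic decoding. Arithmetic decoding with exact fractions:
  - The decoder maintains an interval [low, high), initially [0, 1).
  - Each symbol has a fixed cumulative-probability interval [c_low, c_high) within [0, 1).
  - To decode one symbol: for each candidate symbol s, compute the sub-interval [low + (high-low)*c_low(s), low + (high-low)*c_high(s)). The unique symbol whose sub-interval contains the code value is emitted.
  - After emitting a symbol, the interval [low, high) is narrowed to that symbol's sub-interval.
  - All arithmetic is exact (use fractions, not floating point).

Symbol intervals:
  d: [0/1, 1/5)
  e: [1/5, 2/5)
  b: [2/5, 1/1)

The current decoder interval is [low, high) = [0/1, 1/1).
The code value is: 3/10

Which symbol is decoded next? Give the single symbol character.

Answer: e

Derivation:
Interval width = high − low = 1/1 − 0/1 = 1/1
Scaled code = (code − low) / width = (3/10 − 0/1) / 1/1 = 3/10
  d: [0/1, 1/5) 
  e: [1/5, 2/5) ← scaled code falls here ✓
  b: [2/5, 1/1) 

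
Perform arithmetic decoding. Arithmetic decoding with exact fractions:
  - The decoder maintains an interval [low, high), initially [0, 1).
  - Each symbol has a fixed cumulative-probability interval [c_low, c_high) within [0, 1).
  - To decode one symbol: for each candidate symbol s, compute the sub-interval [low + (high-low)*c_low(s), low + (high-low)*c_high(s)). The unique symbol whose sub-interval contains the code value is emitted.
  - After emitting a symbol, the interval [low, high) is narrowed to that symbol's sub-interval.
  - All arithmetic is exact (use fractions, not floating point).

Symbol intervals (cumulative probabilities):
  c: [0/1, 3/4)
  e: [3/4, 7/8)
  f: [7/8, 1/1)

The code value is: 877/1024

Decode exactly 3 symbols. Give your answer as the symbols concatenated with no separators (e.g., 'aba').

Step 1: interval [0/1, 1/1), width = 1/1 - 0/1 = 1/1
  'c': [0/1 + 1/1*0/1, 0/1 + 1/1*3/4) = [0/1, 3/4)
  'e': [0/1 + 1/1*3/4, 0/1 + 1/1*7/8) = [3/4, 7/8) <- contains code 877/1024
  'f': [0/1 + 1/1*7/8, 0/1 + 1/1*1/1) = [7/8, 1/1)
  emit 'e', narrow to [3/4, 7/8)
Step 2: interval [3/4, 7/8), width = 7/8 - 3/4 = 1/8
  'c': [3/4 + 1/8*0/1, 3/4 + 1/8*3/4) = [3/4, 27/32)
  'e': [3/4 + 1/8*3/4, 3/4 + 1/8*7/8) = [27/32, 55/64) <- contains code 877/1024
  'f': [3/4 + 1/8*7/8, 3/4 + 1/8*1/1) = [55/64, 7/8)
  emit 'e', narrow to [27/32, 55/64)
Step 3: interval [27/32, 55/64), width = 55/64 - 27/32 = 1/64
  'c': [27/32 + 1/64*0/1, 27/32 + 1/64*3/4) = [27/32, 219/256)
  'e': [27/32 + 1/64*3/4, 27/32 + 1/64*7/8) = [219/256, 439/512) <- contains code 877/1024
  'f': [27/32 + 1/64*7/8, 27/32 + 1/64*1/1) = [439/512, 55/64)
  emit 'e', narrow to [219/256, 439/512)

Answer: eee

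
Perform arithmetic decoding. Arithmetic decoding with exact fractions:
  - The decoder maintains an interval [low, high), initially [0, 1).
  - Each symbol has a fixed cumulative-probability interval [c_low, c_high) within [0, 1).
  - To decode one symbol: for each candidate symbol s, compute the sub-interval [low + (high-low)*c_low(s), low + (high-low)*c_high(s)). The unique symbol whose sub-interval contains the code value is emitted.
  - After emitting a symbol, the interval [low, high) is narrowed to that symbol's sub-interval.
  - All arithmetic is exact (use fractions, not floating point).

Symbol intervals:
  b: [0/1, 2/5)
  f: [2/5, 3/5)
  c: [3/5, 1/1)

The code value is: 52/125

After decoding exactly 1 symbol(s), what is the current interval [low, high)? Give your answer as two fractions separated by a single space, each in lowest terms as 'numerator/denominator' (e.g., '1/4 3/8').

Answer: 2/5 3/5

Derivation:
Step 1: interval [0/1, 1/1), width = 1/1 - 0/1 = 1/1
  'b': [0/1 + 1/1*0/1, 0/1 + 1/1*2/5) = [0/1, 2/5)
  'f': [0/1 + 1/1*2/5, 0/1 + 1/1*3/5) = [2/5, 3/5) <- contains code 52/125
  'c': [0/1 + 1/1*3/5, 0/1 + 1/1*1/1) = [3/5, 1/1)
  emit 'f', narrow to [2/5, 3/5)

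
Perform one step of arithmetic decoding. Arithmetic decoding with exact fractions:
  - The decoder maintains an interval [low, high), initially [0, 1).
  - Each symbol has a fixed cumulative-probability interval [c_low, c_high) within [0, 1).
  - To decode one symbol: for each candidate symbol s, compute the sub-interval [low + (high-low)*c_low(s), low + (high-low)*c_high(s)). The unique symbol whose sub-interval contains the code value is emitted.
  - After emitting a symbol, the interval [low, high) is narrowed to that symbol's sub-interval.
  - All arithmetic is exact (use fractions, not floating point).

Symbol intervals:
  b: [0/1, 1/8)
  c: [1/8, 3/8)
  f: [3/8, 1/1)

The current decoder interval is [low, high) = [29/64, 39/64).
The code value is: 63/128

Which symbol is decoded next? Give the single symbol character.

Interval width = high − low = 39/64 − 29/64 = 5/32
Scaled code = (code − low) / width = (63/128 − 29/64) / 5/32 = 1/4
  b: [0/1, 1/8) 
  c: [1/8, 3/8) ← scaled code falls here ✓
  f: [3/8, 1/1) 

Answer: c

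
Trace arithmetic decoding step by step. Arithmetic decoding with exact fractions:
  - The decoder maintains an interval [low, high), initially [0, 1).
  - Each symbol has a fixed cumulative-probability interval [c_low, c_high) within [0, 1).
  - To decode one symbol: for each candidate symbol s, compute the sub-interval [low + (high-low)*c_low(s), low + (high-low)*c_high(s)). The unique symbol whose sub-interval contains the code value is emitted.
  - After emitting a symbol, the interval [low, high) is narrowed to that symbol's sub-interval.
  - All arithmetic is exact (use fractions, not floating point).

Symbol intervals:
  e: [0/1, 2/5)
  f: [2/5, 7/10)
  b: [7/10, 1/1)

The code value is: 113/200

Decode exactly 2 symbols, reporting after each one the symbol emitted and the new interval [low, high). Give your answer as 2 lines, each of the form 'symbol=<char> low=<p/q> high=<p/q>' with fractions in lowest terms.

Answer: symbol=f low=2/5 high=7/10
symbol=f low=13/25 high=61/100

Derivation:
Step 1: interval [0/1, 1/1), width = 1/1 - 0/1 = 1/1
  'e': [0/1 + 1/1*0/1, 0/1 + 1/1*2/5) = [0/1, 2/5)
  'f': [0/1 + 1/1*2/5, 0/1 + 1/1*7/10) = [2/5, 7/10) <- contains code 113/200
  'b': [0/1 + 1/1*7/10, 0/1 + 1/1*1/1) = [7/10, 1/1)
  emit 'f', narrow to [2/5, 7/10)
Step 2: interval [2/5, 7/10), width = 7/10 - 2/5 = 3/10
  'e': [2/5 + 3/10*0/1, 2/5 + 3/10*2/5) = [2/5, 13/25)
  'f': [2/5 + 3/10*2/5, 2/5 + 3/10*7/10) = [13/25, 61/100) <- contains code 113/200
  'b': [2/5 + 3/10*7/10, 2/5 + 3/10*1/1) = [61/100, 7/10)
  emit 'f', narrow to [13/25, 61/100)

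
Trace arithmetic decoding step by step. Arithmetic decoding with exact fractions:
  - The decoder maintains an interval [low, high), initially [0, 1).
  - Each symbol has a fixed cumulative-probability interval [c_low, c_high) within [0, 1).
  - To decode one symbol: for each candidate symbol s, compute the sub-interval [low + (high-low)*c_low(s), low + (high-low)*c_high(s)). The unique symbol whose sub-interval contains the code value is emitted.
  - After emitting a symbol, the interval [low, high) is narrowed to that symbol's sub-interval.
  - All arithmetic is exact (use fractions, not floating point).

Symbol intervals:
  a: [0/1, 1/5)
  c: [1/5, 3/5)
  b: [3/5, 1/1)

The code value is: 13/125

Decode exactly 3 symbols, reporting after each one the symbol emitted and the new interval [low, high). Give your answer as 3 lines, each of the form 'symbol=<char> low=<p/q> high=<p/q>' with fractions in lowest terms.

Step 1: interval [0/1, 1/1), width = 1/1 - 0/1 = 1/1
  'a': [0/1 + 1/1*0/1, 0/1 + 1/1*1/5) = [0/1, 1/5) <- contains code 13/125
  'c': [0/1 + 1/1*1/5, 0/1 + 1/1*3/5) = [1/5, 3/5)
  'b': [0/1 + 1/1*3/5, 0/1 + 1/1*1/1) = [3/5, 1/1)
  emit 'a', narrow to [0/1, 1/5)
Step 2: interval [0/1, 1/5), width = 1/5 - 0/1 = 1/5
  'a': [0/1 + 1/5*0/1, 0/1 + 1/5*1/5) = [0/1, 1/25)
  'c': [0/1 + 1/5*1/5, 0/1 + 1/5*3/5) = [1/25, 3/25) <- contains code 13/125
  'b': [0/1 + 1/5*3/5, 0/1 + 1/5*1/1) = [3/25, 1/5)
  emit 'c', narrow to [1/25, 3/25)
Step 3: interval [1/25, 3/25), width = 3/25 - 1/25 = 2/25
  'a': [1/25 + 2/25*0/1, 1/25 + 2/25*1/5) = [1/25, 7/125)
  'c': [1/25 + 2/25*1/5, 1/25 + 2/25*3/5) = [7/125, 11/125)
  'b': [1/25 + 2/25*3/5, 1/25 + 2/25*1/1) = [11/125, 3/25) <- contains code 13/125
  emit 'b', narrow to [11/125, 3/25)

Answer: symbol=a low=0/1 high=1/5
symbol=c low=1/25 high=3/25
symbol=b low=11/125 high=3/25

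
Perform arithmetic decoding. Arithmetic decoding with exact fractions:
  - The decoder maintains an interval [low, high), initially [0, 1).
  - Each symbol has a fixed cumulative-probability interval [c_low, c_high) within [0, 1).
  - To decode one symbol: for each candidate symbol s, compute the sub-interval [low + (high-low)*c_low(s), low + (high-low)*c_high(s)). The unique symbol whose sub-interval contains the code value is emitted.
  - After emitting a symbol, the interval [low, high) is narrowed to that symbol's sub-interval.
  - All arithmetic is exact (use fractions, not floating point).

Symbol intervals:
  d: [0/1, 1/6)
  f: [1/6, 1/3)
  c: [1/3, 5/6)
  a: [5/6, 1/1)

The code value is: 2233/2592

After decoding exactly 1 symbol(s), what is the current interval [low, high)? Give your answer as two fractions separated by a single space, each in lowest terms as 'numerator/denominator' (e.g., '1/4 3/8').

Step 1: interval [0/1, 1/1), width = 1/1 - 0/1 = 1/1
  'd': [0/1 + 1/1*0/1, 0/1 + 1/1*1/6) = [0/1, 1/6)
  'f': [0/1 + 1/1*1/6, 0/1 + 1/1*1/3) = [1/6, 1/3)
  'c': [0/1 + 1/1*1/3, 0/1 + 1/1*5/6) = [1/3, 5/6)
  'a': [0/1 + 1/1*5/6, 0/1 + 1/1*1/1) = [5/6, 1/1) <- contains code 2233/2592
  emit 'a', narrow to [5/6, 1/1)

Answer: 5/6 1/1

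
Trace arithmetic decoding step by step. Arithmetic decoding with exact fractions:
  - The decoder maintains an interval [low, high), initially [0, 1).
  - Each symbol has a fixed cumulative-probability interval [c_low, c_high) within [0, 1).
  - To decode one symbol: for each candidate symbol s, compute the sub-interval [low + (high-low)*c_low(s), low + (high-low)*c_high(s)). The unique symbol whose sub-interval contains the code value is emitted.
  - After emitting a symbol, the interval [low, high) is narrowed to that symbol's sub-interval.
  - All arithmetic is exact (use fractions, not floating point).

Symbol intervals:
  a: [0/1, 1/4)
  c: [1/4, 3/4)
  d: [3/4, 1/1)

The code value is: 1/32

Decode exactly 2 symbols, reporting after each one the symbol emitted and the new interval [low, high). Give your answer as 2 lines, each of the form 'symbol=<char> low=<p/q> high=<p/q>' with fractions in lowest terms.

Step 1: interval [0/1, 1/1), width = 1/1 - 0/1 = 1/1
  'a': [0/1 + 1/1*0/1, 0/1 + 1/1*1/4) = [0/1, 1/4) <- contains code 1/32
  'c': [0/1 + 1/1*1/4, 0/1 + 1/1*3/4) = [1/4, 3/4)
  'd': [0/1 + 1/1*3/4, 0/1 + 1/1*1/1) = [3/4, 1/1)
  emit 'a', narrow to [0/1, 1/4)
Step 2: interval [0/1, 1/4), width = 1/4 - 0/1 = 1/4
  'a': [0/1 + 1/4*0/1, 0/1 + 1/4*1/4) = [0/1, 1/16) <- contains code 1/32
  'c': [0/1 + 1/4*1/4, 0/1 + 1/4*3/4) = [1/16, 3/16)
  'd': [0/1 + 1/4*3/4, 0/1 + 1/4*1/1) = [3/16, 1/4)
  emit 'a', narrow to [0/1, 1/16)

Answer: symbol=a low=0/1 high=1/4
symbol=a low=0/1 high=1/16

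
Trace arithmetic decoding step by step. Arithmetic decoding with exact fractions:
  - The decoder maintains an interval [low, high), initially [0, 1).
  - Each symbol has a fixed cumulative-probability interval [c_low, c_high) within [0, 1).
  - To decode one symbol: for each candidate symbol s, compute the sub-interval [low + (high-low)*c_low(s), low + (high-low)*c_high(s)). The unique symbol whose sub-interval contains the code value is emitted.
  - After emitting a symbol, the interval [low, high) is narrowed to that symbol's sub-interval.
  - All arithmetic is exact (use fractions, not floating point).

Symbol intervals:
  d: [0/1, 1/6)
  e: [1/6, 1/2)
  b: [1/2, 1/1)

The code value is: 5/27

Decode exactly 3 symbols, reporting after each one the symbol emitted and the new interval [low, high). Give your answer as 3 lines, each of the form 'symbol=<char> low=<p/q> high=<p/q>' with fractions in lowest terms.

Answer: symbol=e low=1/6 high=1/2
symbol=d low=1/6 high=2/9
symbol=e low=19/108 high=7/36

Derivation:
Step 1: interval [0/1, 1/1), width = 1/1 - 0/1 = 1/1
  'd': [0/1 + 1/1*0/1, 0/1 + 1/1*1/6) = [0/1, 1/6)
  'e': [0/1 + 1/1*1/6, 0/1 + 1/1*1/2) = [1/6, 1/2) <- contains code 5/27
  'b': [0/1 + 1/1*1/2, 0/1 + 1/1*1/1) = [1/2, 1/1)
  emit 'e', narrow to [1/6, 1/2)
Step 2: interval [1/6, 1/2), width = 1/2 - 1/6 = 1/3
  'd': [1/6 + 1/3*0/1, 1/6 + 1/3*1/6) = [1/6, 2/9) <- contains code 5/27
  'e': [1/6 + 1/3*1/6, 1/6 + 1/3*1/2) = [2/9, 1/3)
  'b': [1/6 + 1/3*1/2, 1/6 + 1/3*1/1) = [1/3, 1/2)
  emit 'd', narrow to [1/6, 2/9)
Step 3: interval [1/6, 2/9), width = 2/9 - 1/6 = 1/18
  'd': [1/6 + 1/18*0/1, 1/6 + 1/18*1/6) = [1/6, 19/108)
  'e': [1/6 + 1/18*1/6, 1/6 + 1/18*1/2) = [19/108, 7/36) <- contains code 5/27
  'b': [1/6 + 1/18*1/2, 1/6 + 1/18*1/1) = [7/36, 2/9)
  emit 'e', narrow to [19/108, 7/36)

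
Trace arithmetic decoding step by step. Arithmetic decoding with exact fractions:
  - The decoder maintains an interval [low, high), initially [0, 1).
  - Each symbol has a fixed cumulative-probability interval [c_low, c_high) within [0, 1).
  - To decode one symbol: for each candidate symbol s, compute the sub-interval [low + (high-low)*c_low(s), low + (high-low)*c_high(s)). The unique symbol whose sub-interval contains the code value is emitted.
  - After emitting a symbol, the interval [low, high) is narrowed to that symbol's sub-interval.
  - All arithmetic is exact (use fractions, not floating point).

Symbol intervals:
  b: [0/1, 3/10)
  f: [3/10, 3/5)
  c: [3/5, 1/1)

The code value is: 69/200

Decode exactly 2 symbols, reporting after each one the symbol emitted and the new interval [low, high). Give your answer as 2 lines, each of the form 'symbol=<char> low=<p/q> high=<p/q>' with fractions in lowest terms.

Step 1: interval [0/1, 1/1), width = 1/1 - 0/1 = 1/1
  'b': [0/1 + 1/1*0/1, 0/1 + 1/1*3/10) = [0/1, 3/10)
  'f': [0/1 + 1/1*3/10, 0/1 + 1/1*3/5) = [3/10, 3/5) <- contains code 69/200
  'c': [0/1 + 1/1*3/5, 0/1 + 1/1*1/1) = [3/5, 1/1)
  emit 'f', narrow to [3/10, 3/5)
Step 2: interval [3/10, 3/5), width = 3/5 - 3/10 = 3/10
  'b': [3/10 + 3/10*0/1, 3/10 + 3/10*3/10) = [3/10, 39/100) <- contains code 69/200
  'f': [3/10 + 3/10*3/10, 3/10 + 3/10*3/5) = [39/100, 12/25)
  'c': [3/10 + 3/10*3/5, 3/10 + 3/10*1/1) = [12/25, 3/5)
  emit 'b', narrow to [3/10, 39/100)

Answer: symbol=f low=3/10 high=3/5
symbol=b low=3/10 high=39/100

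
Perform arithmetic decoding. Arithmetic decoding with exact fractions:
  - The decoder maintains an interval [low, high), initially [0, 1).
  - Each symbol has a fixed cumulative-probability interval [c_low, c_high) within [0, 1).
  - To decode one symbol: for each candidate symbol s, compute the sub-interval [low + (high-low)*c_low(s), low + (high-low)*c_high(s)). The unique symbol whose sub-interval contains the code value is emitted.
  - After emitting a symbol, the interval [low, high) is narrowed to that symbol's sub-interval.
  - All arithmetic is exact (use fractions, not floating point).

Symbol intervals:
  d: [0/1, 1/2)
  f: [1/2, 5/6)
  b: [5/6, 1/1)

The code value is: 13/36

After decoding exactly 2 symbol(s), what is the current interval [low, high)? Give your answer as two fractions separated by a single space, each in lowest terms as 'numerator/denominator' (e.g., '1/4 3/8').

Answer: 1/4 5/12

Derivation:
Step 1: interval [0/1, 1/1), width = 1/1 - 0/1 = 1/1
  'd': [0/1 + 1/1*0/1, 0/1 + 1/1*1/2) = [0/1, 1/2) <- contains code 13/36
  'f': [0/1 + 1/1*1/2, 0/1 + 1/1*5/6) = [1/2, 5/6)
  'b': [0/1 + 1/1*5/6, 0/1 + 1/1*1/1) = [5/6, 1/1)
  emit 'd', narrow to [0/1, 1/2)
Step 2: interval [0/1, 1/2), width = 1/2 - 0/1 = 1/2
  'd': [0/1 + 1/2*0/1, 0/1 + 1/2*1/2) = [0/1, 1/4)
  'f': [0/1 + 1/2*1/2, 0/1 + 1/2*5/6) = [1/4, 5/12) <- contains code 13/36
  'b': [0/1 + 1/2*5/6, 0/1 + 1/2*1/1) = [5/12, 1/2)
  emit 'f', narrow to [1/4, 5/12)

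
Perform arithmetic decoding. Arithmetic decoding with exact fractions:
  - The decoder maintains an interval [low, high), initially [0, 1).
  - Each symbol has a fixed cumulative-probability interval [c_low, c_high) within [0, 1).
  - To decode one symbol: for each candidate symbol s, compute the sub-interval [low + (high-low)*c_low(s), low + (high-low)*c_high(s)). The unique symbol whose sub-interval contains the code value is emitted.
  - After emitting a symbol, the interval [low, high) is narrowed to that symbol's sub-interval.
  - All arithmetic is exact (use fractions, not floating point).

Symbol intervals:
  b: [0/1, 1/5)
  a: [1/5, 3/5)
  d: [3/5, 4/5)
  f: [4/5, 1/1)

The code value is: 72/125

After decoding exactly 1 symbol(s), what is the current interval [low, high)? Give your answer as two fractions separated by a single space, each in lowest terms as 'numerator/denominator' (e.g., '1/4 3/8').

Step 1: interval [0/1, 1/1), width = 1/1 - 0/1 = 1/1
  'b': [0/1 + 1/1*0/1, 0/1 + 1/1*1/5) = [0/1, 1/5)
  'a': [0/1 + 1/1*1/5, 0/1 + 1/1*3/5) = [1/5, 3/5) <- contains code 72/125
  'd': [0/1 + 1/1*3/5, 0/1 + 1/1*4/5) = [3/5, 4/5)
  'f': [0/1 + 1/1*4/5, 0/1 + 1/1*1/1) = [4/5, 1/1)
  emit 'a', narrow to [1/5, 3/5)

Answer: 1/5 3/5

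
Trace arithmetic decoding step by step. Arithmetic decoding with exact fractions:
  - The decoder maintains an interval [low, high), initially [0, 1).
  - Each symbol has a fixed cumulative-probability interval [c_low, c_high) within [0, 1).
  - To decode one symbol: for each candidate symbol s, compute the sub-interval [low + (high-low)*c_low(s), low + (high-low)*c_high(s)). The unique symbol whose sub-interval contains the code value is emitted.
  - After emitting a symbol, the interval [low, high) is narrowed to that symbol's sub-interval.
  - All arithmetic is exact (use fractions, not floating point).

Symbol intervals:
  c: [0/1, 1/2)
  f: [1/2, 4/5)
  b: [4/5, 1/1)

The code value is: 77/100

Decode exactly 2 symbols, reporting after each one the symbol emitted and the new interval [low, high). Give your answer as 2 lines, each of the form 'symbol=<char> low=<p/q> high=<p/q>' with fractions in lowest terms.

Step 1: interval [0/1, 1/1), width = 1/1 - 0/1 = 1/1
  'c': [0/1 + 1/1*0/1, 0/1 + 1/1*1/2) = [0/1, 1/2)
  'f': [0/1 + 1/1*1/2, 0/1 + 1/1*4/5) = [1/2, 4/5) <- contains code 77/100
  'b': [0/1 + 1/1*4/5, 0/1 + 1/1*1/1) = [4/5, 1/1)
  emit 'f', narrow to [1/2, 4/5)
Step 2: interval [1/2, 4/5), width = 4/5 - 1/2 = 3/10
  'c': [1/2 + 3/10*0/1, 1/2 + 3/10*1/2) = [1/2, 13/20)
  'f': [1/2 + 3/10*1/2, 1/2 + 3/10*4/5) = [13/20, 37/50)
  'b': [1/2 + 3/10*4/5, 1/2 + 3/10*1/1) = [37/50, 4/5) <- contains code 77/100
  emit 'b', narrow to [37/50, 4/5)

Answer: symbol=f low=1/2 high=4/5
symbol=b low=37/50 high=4/5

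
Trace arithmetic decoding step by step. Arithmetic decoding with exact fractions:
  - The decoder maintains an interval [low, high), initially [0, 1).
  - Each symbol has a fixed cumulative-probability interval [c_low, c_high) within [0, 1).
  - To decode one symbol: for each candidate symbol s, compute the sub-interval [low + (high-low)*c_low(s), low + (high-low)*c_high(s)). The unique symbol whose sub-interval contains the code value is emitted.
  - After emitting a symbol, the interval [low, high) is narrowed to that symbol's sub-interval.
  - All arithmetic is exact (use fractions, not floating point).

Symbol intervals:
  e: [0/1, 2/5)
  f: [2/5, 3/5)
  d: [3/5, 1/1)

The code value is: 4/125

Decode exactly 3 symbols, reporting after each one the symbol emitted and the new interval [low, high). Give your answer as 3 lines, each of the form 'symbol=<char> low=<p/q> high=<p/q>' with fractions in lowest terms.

Step 1: interval [0/1, 1/1), width = 1/1 - 0/1 = 1/1
  'e': [0/1 + 1/1*0/1, 0/1 + 1/1*2/5) = [0/1, 2/5) <- contains code 4/125
  'f': [0/1 + 1/1*2/5, 0/1 + 1/1*3/5) = [2/5, 3/5)
  'd': [0/1 + 1/1*3/5, 0/1 + 1/1*1/1) = [3/5, 1/1)
  emit 'e', narrow to [0/1, 2/5)
Step 2: interval [0/1, 2/5), width = 2/5 - 0/1 = 2/5
  'e': [0/1 + 2/5*0/1, 0/1 + 2/5*2/5) = [0/1, 4/25) <- contains code 4/125
  'f': [0/1 + 2/5*2/5, 0/1 + 2/5*3/5) = [4/25, 6/25)
  'd': [0/1 + 2/5*3/5, 0/1 + 2/5*1/1) = [6/25, 2/5)
  emit 'e', narrow to [0/1, 4/25)
Step 3: interval [0/1, 4/25), width = 4/25 - 0/1 = 4/25
  'e': [0/1 + 4/25*0/1, 0/1 + 4/25*2/5) = [0/1, 8/125) <- contains code 4/125
  'f': [0/1 + 4/25*2/5, 0/1 + 4/25*3/5) = [8/125, 12/125)
  'd': [0/1 + 4/25*3/5, 0/1 + 4/25*1/1) = [12/125, 4/25)
  emit 'e', narrow to [0/1, 8/125)

Answer: symbol=e low=0/1 high=2/5
symbol=e low=0/1 high=4/25
symbol=e low=0/1 high=8/125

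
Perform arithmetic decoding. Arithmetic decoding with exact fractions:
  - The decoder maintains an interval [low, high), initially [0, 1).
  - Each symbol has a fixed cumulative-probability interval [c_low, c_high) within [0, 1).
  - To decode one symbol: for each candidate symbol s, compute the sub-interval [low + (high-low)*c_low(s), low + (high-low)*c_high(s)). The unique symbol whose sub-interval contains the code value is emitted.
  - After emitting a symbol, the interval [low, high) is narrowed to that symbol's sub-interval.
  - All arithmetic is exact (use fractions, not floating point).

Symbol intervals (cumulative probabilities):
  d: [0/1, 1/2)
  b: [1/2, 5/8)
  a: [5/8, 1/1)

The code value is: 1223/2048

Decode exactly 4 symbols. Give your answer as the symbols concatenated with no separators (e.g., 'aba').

Step 1: interval [0/1, 1/1), width = 1/1 - 0/1 = 1/1
  'd': [0/1 + 1/1*0/1, 0/1 + 1/1*1/2) = [0/1, 1/2)
  'b': [0/1 + 1/1*1/2, 0/1 + 1/1*5/8) = [1/2, 5/8) <- contains code 1223/2048
  'a': [0/1 + 1/1*5/8, 0/1 + 1/1*1/1) = [5/8, 1/1)
  emit 'b', narrow to [1/2, 5/8)
Step 2: interval [1/2, 5/8), width = 5/8 - 1/2 = 1/8
  'd': [1/2 + 1/8*0/1, 1/2 + 1/8*1/2) = [1/2, 9/16)
  'b': [1/2 + 1/8*1/2, 1/2 + 1/8*5/8) = [9/16, 37/64)
  'a': [1/2 + 1/8*5/8, 1/2 + 1/8*1/1) = [37/64, 5/8) <- contains code 1223/2048
  emit 'a', narrow to [37/64, 5/8)
Step 3: interval [37/64, 5/8), width = 5/8 - 37/64 = 3/64
  'd': [37/64 + 3/64*0/1, 37/64 + 3/64*1/2) = [37/64, 77/128) <- contains code 1223/2048
  'b': [37/64 + 3/64*1/2, 37/64 + 3/64*5/8) = [77/128, 311/512)
  'a': [37/64 + 3/64*5/8, 37/64 + 3/64*1/1) = [311/512, 5/8)
  emit 'd', narrow to [37/64, 77/128)
Step 4: interval [37/64, 77/128), width = 77/128 - 37/64 = 3/128
  'd': [37/64 + 3/128*0/1, 37/64 + 3/128*1/2) = [37/64, 151/256)
  'b': [37/64 + 3/128*1/2, 37/64 + 3/128*5/8) = [151/256, 607/1024)
  'a': [37/64 + 3/128*5/8, 37/64 + 3/128*1/1) = [607/1024, 77/128) <- contains code 1223/2048
  emit 'a', narrow to [607/1024, 77/128)

Answer: bada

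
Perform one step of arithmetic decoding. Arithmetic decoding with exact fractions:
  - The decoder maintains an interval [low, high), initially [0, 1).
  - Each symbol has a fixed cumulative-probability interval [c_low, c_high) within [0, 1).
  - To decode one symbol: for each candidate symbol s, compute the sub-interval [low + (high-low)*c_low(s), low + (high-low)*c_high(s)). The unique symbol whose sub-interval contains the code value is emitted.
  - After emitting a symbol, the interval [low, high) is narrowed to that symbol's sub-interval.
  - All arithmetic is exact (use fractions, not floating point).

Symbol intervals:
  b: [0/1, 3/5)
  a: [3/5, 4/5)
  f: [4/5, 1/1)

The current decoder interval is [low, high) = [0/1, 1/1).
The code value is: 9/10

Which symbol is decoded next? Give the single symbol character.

Answer: f

Derivation:
Interval width = high − low = 1/1 − 0/1 = 1/1
Scaled code = (code − low) / width = (9/10 − 0/1) / 1/1 = 9/10
  b: [0/1, 3/5) 
  a: [3/5, 4/5) 
  f: [4/5, 1/1) ← scaled code falls here ✓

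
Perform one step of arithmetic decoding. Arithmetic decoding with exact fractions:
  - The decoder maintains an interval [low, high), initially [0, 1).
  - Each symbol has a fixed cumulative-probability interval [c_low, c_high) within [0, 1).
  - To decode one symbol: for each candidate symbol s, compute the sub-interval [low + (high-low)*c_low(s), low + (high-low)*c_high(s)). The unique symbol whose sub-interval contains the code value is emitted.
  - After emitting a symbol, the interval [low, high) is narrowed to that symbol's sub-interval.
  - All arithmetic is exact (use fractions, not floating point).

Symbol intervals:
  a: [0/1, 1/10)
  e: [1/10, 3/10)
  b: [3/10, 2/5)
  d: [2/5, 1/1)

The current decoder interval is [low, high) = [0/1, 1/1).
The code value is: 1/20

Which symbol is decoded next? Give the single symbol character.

Interval width = high − low = 1/1 − 0/1 = 1/1
Scaled code = (code − low) / width = (1/20 − 0/1) / 1/1 = 1/20
  a: [0/1, 1/10) ← scaled code falls here ✓
  e: [1/10, 3/10) 
  b: [3/10, 2/5) 
  d: [2/5, 1/1) 

Answer: a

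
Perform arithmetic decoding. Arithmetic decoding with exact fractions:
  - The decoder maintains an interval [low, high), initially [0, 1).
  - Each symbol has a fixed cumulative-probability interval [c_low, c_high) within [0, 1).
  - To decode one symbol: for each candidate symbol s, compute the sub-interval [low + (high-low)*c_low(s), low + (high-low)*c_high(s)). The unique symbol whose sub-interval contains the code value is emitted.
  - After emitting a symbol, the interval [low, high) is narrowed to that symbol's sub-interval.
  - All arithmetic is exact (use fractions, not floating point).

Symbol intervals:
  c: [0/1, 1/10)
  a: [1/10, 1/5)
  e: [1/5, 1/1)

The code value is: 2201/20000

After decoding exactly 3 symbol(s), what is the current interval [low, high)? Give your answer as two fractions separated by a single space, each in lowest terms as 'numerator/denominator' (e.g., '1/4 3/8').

Step 1: interval [0/1, 1/1), width = 1/1 - 0/1 = 1/1
  'c': [0/1 + 1/1*0/1, 0/1 + 1/1*1/10) = [0/1, 1/10)
  'a': [0/1 + 1/1*1/10, 0/1 + 1/1*1/5) = [1/10, 1/5) <- contains code 2201/20000
  'e': [0/1 + 1/1*1/5, 0/1 + 1/1*1/1) = [1/5, 1/1)
  emit 'a', narrow to [1/10, 1/5)
Step 2: interval [1/10, 1/5), width = 1/5 - 1/10 = 1/10
  'c': [1/10 + 1/10*0/1, 1/10 + 1/10*1/10) = [1/10, 11/100)
  'a': [1/10 + 1/10*1/10, 1/10 + 1/10*1/5) = [11/100, 3/25) <- contains code 2201/20000
  'e': [1/10 + 1/10*1/5, 1/10 + 1/10*1/1) = [3/25, 1/5)
  emit 'a', narrow to [11/100, 3/25)
Step 3: interval [11/100, 3/25), width = 3/25 - 11/100 = 1/100
  'c': [11/100 + 1/100*0/1, 11/100 + 1/100*1/10) = [11/100, 111/1000) <- contains code 2201/20000
  'a': [11/100 + 1/100*1/10, 11/100 + 1/100*1/5) = [111/1000, 14/125)
  'e': [11/100 + 1/100*1/5, 11/100 + 1/100*1/1) = [14/125, 3/25)
  emit 'c', narrow to [11/100, 111/1000)

Answer: 11/100 111/1000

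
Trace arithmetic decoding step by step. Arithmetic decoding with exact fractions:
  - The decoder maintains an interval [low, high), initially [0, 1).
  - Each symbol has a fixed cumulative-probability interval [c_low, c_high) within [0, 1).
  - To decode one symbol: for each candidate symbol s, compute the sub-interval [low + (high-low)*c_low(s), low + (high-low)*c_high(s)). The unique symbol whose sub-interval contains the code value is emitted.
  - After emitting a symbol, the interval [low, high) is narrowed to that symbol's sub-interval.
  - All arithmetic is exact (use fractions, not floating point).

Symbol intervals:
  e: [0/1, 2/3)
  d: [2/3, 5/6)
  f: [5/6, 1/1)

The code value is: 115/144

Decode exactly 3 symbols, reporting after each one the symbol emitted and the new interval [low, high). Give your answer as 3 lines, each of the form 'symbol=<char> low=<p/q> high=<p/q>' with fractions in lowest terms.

Step 1: interval [0/1, 1/1), width = 1/1 - 0/1 = 1/1
  'e': [0/1 + 1/1*0/1, 0/1 + 1/1*2/3) = [0/1, 2/3)
  'd': [0/1 + 1/1*2/3, 0/1 + 1/1*5/6) = [2/3, 5/6) <- contains code 115/144
  'f': [0/1 + 1/1*5/6, 0/1 + 1/1*1/1) = [5/6, 1/1)
  emit 'd', narrow to [2/3, 5/6)
Step 2: interval [2/3, 5/6), width = 5/6 - 2/3 = 1/6
  'e': [2/3 + 1/6*0/1, 2/3 + 1/6*2/3) = [2/3, 7/9)
  'd': [2/3 + 1/6*2/3, 2/3 + 1/6*5/6) = [7/9, 29/36) <- contains code 115/144
  'f': [2/3 + 1/6*5/6, 2/3 + 1/6*1/1) = [29/36, 5/6)
  emit 'd', narrow to [7/9, 29/36)
Step 3: interval [7/9, 29/36), width = 29/36 - 7/9 = 1/36
  'e': [7/9 + 1/36*0/1, 7/9 + 1/36*2/3) = [7/9, 43/54)
  'd': [7/9 + 1/36*2/3, 7/9 + 1/36*5/6) = [43/54, 173/216) <- contains code 115/144
  'f': [7/9 + 1/36*5/6, 7/9 + 1/36*1/1) = [173/216, 29/36)
  emit 'd', narrow to [43/54, 173/216)

Answer: symbol=d low=2/3 high=5/6
symbol=d low=7/9 high=29/36
symbol=d low=43/54 high=173/216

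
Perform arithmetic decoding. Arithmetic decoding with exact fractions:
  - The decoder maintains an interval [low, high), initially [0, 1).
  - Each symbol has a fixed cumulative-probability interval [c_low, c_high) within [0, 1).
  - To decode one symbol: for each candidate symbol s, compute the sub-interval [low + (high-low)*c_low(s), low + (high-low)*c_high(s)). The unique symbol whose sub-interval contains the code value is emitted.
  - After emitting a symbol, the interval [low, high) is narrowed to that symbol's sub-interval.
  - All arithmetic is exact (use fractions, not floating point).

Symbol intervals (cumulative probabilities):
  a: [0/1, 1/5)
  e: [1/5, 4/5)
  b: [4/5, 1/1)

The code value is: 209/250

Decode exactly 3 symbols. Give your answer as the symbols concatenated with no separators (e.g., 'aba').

Step 1: interval [0/1, 1/1), width = 1/1 - 0/1 = 1/1
  'a': [0/1 + 1/1*0/1, 0/1 + 1/1*1/5) = [0/1, 1/5)
  'e': [0/1 + 1/1*1/5, 0/1 + 1/1*4/5) = [1/5, 4/5)
  'b': [0/1 + 1/1*4/5, 0/1 + 1/1*1/1) = [4/5, 1/1) <- contains code 209/250
  emit 'b', narrow to [4/5, 1/1)
Step 2: interval [4/5, 1/1), width = 1/1 - 4/5 = 1/5
  'a': [4/5 + 1/5*0/1, 4/5 + 1/5*1/5) = [4/5, 21/25) <- contains code 209/250
  'e': [4/5 + 1/5*1/5, 4/5 + 1/5*4/5) = [21/25, 24/25)
  'b': [4/5 + 1/5*4/5, 4/5 + 1/5*1/1) = [24/25, 1/1)
  emit 'a', narrow to [4/5, 21/25)
Step 3: interval [4/5, 21/25), width = 21/25 - 4/5 = 1/25
  'a': [4/5 + 1/25*0/1, 4/5 + 1/25*1/5) = [4/5, 101/125)
  'e': [4/5 + 1/25*1/5, 4/5 + 1/25*4/5) = [101/125, 104/125)
  'b': [4/5 + 1/25*4/5, 4/5 + 1/25*1/1) = [104/125, 21/25) <- contains code 209/250
  emit 'b', narrow to [104/125, 21/25)

Answer: bab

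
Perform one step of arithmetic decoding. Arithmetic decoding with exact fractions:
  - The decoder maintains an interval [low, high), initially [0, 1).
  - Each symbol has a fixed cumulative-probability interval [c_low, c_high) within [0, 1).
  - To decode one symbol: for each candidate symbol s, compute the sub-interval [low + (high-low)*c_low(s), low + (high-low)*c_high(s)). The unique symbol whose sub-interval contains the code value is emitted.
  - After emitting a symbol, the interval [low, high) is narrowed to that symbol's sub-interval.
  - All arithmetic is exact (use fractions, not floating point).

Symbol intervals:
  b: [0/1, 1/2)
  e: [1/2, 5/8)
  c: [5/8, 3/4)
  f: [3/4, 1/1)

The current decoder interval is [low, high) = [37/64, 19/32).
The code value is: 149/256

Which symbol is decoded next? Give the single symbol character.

Answer: b

Derivation:
Interval width = high − low = 19/32 − 37/64 = 1/64
Scaled code = (code − low) / width = (149/256 − 37/64) / 1/64 = 1/4
  b: [0/1, 1/2) ← scaled code falls here ✓
  e: [1/2, 5/8) 
  c: [5/8, 3/4) 
  f: [3/4, 1/1) 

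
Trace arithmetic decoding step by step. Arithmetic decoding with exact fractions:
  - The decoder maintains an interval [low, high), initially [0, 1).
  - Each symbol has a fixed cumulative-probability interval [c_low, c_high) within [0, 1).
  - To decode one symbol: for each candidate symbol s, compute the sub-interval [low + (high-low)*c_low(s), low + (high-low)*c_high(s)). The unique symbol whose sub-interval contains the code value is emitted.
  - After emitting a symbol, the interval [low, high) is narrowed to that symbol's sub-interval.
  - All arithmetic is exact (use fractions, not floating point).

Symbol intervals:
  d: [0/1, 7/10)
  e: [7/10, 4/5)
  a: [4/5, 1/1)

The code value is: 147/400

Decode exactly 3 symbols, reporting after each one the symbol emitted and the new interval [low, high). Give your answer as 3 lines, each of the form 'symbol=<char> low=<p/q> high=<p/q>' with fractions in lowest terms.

Answer: symbol=d low=0/1 high=7/10
symbol=d low=0/1 high=49/100
symbol=e low=343/1000 high=49/125

Derivation:
Step 1: interval [0/1, 1/1), width = 1/1 - 0/1 = 1/1
  'd': [0/1 + 1/1*0/1, 0/1 + 1/1*7/10) = [0/1, 7/10) <- contains code 147/400
  'e': [0/1 + 1/1*7/10, 0/1 + 1/1*4/5) = [7/10, 4/5)
  'a': [0/1 + 1/1*4/5, 0/1 + 1/1*1/1) = [4/5, 1/1)
  emit 'd', narrow to [0/1, 7/10)
Step 2: interval [0/1, 7/10), width = 7/10 - 0/1 = 7/10
  'd': [0/1 + 7/10*0/1, 0/1 + 7/10*7/10) = [0/1, 49/100) <- contains code 147/400
  'e': [0/1 + 7/10*7/10, 0/1 + 7/10*4/5) = [49/100, 14/25)
  'a': [0/1 + 7/10*4/5, 0/1 + 7/10*1/1) = [14/25, 7/10)
  emit 'd', narrow to [0/1, 49/100)
Step 3: interval [0/1, 49/100), width = 49/100 - 0/1 = 49/100
  'd': [0/1 + 49/100*0/1, 0/1 + 49/100*7/10) = [0/1, 343/1000)
  'e': [0/1 + 49/100*7/10, 0/1 + 49/100*4/5) = [343/1000, 49/125) <- contains code 147/400
  'a': [0/1 + 49/100*4/5, 0/1 + 49/100*1/1) = [49/125, 49/100)
  emit 'e', narrow to [343/1000, 49/125)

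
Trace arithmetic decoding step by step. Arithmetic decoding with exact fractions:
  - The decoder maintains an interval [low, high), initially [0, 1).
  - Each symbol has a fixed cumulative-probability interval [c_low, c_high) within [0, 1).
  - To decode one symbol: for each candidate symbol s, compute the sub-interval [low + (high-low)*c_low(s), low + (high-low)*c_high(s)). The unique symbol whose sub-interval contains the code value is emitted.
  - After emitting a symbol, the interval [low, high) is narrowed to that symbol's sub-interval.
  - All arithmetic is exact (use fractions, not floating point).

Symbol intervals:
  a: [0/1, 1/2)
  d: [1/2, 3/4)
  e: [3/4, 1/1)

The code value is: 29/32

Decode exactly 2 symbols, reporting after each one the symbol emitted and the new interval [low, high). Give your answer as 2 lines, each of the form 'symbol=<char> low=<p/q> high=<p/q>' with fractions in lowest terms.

Answer: symbol=e low=3/4 high=1/1
symbol=d low=7/8 high=15/16

Derivation:
Step 1: interval [0/1, 1/1), width = 1/1 - 0/1 = 1/1
  'a': [0/1 + 1/1*0/1, 0/1 + 1/1*1/2) = [0/1, 1/2)
  'd': [0/1 + 1/1*1/2, 0/1 + 1/1*3/4) = [1/2, 3/4)
  'e': [0/1 + 1/1*3/4, 0/1 + 1/1*1/1) = [3/4, 1/1) <- contains code 29/32
  emit 'e', narrow to [3/4, 1/1)
Step 2: interval [3/4, 1/1), width = 1/1 - 3/4 = 1/4
  'a': [3/4 + 1/4*0/1, 3/4 + 1/4*1/2) = [3/4, 7/8)
  'd': [3/4 + 1/4*1/2, 3/4 + 1/4*3/4) = [7/8, 15/16) <- contains code 29/32
  'e': [3/4 + 1/4*3/4, 3/4 + 1/4*1/1) = [15/16, 1/1)
  emit 'd', narrow to [7/8, 15/16)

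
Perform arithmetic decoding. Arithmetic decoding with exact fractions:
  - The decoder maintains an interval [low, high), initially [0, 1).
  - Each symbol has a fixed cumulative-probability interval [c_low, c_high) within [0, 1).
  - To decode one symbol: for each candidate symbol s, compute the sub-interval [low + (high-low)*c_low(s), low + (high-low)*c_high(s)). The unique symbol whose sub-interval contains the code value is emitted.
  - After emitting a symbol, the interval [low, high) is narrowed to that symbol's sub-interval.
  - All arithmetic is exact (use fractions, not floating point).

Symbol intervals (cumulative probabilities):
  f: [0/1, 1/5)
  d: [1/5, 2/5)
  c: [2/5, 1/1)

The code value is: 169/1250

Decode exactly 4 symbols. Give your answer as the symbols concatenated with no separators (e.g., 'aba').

Step 1: interval [0/1, 1/1), width = 1/1 - 0/1 = 1/1
  'f': [0/1 + 1/1*0/1, 0/1 + 1/1*1/5) = [0/1, 1/5) <- contains code 169/1250
  'd': [0/1 + 1/1*1/5, 0/1 + 1/1*2/5) = [1/5, 2/5)
  'c': [0/1 + 1/1*2/5, 0/1 + 1/1*1/1) = [2/5, 1/1)
  emit 'f', narrow to [0/1, 1/5)
Step 2: interval [0/1, 1/5), width = 1/5 - 0/1 = 1/5
  'f': [0/1 + 1/5*0/1, 0/1 + 1/5*1/5) = [0/1, 1/25)
  'd': [0/1 + 1/5*1/5, 0/1 + 1/5*2/5) = [1/25, 2/25)
  'c': [0/1 + 1/5*2/5, 0/1 + 1/5*1/1) = [2/25, 1/5) <- contains code 169/1250
  emit 'c', narrow to [2/25, 1/5)
Step 3: interval [2/25, 1/5), width = 1/5 - 2/25 = 3/25
  'f': [2/25 + 3/25*0/1, 2/25 + 3/25*1/5) = [2/25, 13/125)
  'd': [2/25 + 3/25*1/5, 2/25 + 3/25*2/5) = [13/125, 16/125)
  'c': [2/25 + 3/25*2/5, 2/25 + 3/25*1/1) = [16/125, 1/5) <- contains code 169/1250
  emit 'c', narrow to [16/125, 1/5)
Step 4: interval [16/125, 1/5), width = 1/5 - 16/125 = 9/125
  'f': [16/125 + 9/125*0/1, 16/125 + 9/125*1/5) = [16/125, 89/625) <- contains code 169/1250
  'd': [16/125 + 9/125*1/5, 16/125 + 9/125*2/5) = [89/625, 98/625)
  'c': [16/125 + 9/125*2/5, 16/125 + 9/125*1/1) = [98/625, 1/5)
  emit 'f', narrow to [16/125, 89/625)

Answer: fccf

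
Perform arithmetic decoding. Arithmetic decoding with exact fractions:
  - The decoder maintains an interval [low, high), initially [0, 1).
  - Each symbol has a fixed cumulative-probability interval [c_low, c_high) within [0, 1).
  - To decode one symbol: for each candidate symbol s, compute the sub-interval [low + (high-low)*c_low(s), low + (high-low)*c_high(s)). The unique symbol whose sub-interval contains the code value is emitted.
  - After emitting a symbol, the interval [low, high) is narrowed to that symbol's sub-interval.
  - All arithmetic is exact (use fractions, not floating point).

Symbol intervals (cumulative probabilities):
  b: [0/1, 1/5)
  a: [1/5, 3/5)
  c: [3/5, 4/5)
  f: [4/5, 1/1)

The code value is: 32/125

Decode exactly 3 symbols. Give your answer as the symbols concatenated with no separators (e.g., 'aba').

Answer: abc

Derivation:
Step 1: interval [0/1, 1/1), width = 1/1 - 0/1 = 1/1
  'b': [0/1 + 1/1*0/1, 0/1 + 1/1*1/5) = [0/1, 1/5)
  'a': [0/1 + 1/1*1/5, 0/1 + 1/1*3/5) = [1/5, 3/5) <- contains code 32/125
  'c': [0/1 + 1/1*3/5, 0/1 + 1/1*4/5) = [3/5, 4/5)
  'f': [0/1 + 1/1*4/5, 0/1 + 1/1*1/1) = [4/5, 1/1)
  emit 'a', narrow to [1/5, 3/5)
Step 2: interval [1/5, 3/5), width = 3/5 - 1/5 = 2/5
  'b': [1/5 + 2/5*0/1, 1/5 + 2/5*1/5) = [1/5, 7/25) <- contains code 32/125
  'a': [1/5 + 2/5*1/5, 1/5 + 2/5*3/5) = [7/25, 11/25)
  'c': [1/5 + 2/5*3/5, 1/5 + 2/5*4/5) = [11/25, 13/25)
  'f': [1/5 + 2/5*4/5, 1/5 + 2/5*1/1) = [13/25, 3/5)
  emit 'b', narrow to [1/5, 7/25)
Step 3: interval [1/5, 7/25), width = 7/25 - 1/5 = 2/25
  'b': [1/5 + 2/25*0/1, 1/5 + 2/25*1/5) = [1/5, 27/125)
  'a': [1/5 + 2/25*1/5, 1/5 + 2/25*3/5) = [27/125, 31/125)
  'c': [1/5 + 2/25*3/5, 1/5 + 2/25*4/5) = [31/125, 33/125) <- contains code 32/125
  'f': [1/5 + 2/25*4/5, 1/5 + 2/25*1/1) = [33/125, 7/25)
  emit 'c', narrow to [31/125, 33/125)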